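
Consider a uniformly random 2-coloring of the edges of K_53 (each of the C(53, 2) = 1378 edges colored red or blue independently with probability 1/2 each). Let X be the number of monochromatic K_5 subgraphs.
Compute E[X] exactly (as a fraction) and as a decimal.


Let X = Σ_S X_S over the C(53, 5) = 2869685 subsets S of size 5, where X_S = 1 if the K_5 on S is monochromatic.
For a fixed S, the K_5 on S has C(5, 2) = 10 edges. P[all 10 edges red] = (1/2)^10, and likewise for blue, so P[monochromatic] = 2·(1/2)^10 = 2^{1 − 10} = 1/512.
By linearity: E[X] = C(53, 5) · 2^{1 − 10} = 2869685 · 1/512 = 2869685/512.
Numerically: E[X] ≈ 5604.854.

E[X] = C(53,5)·2^(1−C(5,2)) = 2869685/512 ≈ 5604.854.


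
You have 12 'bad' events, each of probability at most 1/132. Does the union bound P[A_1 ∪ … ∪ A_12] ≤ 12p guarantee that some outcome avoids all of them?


Union bound: P[∪_{i=1}^{12} A_i] ≤ Σ_i P[A_i] ≤ 12·p = 12·(1/132) = 1/11.
Numerically: 1/11 ≈ 0.090909.
Is 1/11 < 1? YES.
Since P[∪ A_i] ≤ 1/11 < 1, the complement has P[∩ A_i^c] ≥ 1 − 1/11 = 10/11 > 0, so some outcome avoids every A_i.

12·p = 1/11 ≈ 0.090909; existence CERTIFIED by the union bound.


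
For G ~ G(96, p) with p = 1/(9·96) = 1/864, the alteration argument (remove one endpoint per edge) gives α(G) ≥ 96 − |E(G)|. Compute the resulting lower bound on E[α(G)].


E[|E(G)|] = C(96, 2)·p = 4560 · (1/864) = 95/18.
E[α(G)] ≥ n − E[|E(G)|] = 96 − 95/18 = 1633/18.
Numerically: ≈ 90.72222.
(This is only a lower bound; the true E[α(G)] may be larger.)

E[α(G)] ≥ 1633/18 ≈ 90.72222.


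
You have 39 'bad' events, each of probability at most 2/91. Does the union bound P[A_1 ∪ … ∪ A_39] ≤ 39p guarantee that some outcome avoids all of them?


Union bound: P[∪_{i=1}^{39} A_i] ≤ Σ_i P[A_i] ≤ 39·p = 39·(2/91) = 6/7.
Numerically: 6/7 ≈ 0.857143.
Is 6/7 < 1? YES.
Since P[∪ A_i] ≤ 6/7 < 1, the complement has P[∩ A_i^c] ≥ 1 − 6/7 = 1/7 > 0, so some outcome avoids every A_i.

39·p = 6/7 ≈ 0.857143; existence CERTIFIED by the union bound.


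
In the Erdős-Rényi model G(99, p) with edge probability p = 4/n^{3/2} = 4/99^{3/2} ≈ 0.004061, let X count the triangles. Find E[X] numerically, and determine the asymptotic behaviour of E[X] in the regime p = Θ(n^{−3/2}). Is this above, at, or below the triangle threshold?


Number of potential triangles: C(99, 3) = 156849.
Each occurs with probability p³ ≈ (0.004061)³ ≈ 6.696095e-08.
By linearity: E[X] = C(99, 3)·p³ ≈ 156849 · 6.696095e-08 ≈ 0.0105.
Since α = 3/2 > 1, p = c/n^{3/2} = o(1/n) is below the triangle threshold p ~ 1/n. Asymptotically E[X] ~ (c³/6)·n^{3(1−α)} = (4³/6)·n^{-1.5} → 0, so by Markov's inequality G has no triangles w.h.p.

E[X] ≈ 0.0105; in regime p = Θ(1/n^{3/2}) E[X] tends to 0 (below the triangle threshold p ~ 1/n).


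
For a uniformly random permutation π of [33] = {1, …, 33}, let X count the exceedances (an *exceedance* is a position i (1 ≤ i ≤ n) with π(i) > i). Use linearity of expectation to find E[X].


Write X = Σ_{i=1}^{33} X_i, where X_i = 1_{π(i) > i}.
For each fixed i, π(i) is uniform over {1, …, 33} (marginal of a uniform permutation), so P[π(i) > i] = (n − i)/n. Summing: Σ_{i=1}^{33} (n − i)/n = (0 + 1 + … + 32)/33 = 33(33 − 1)/(2·33) = (33 − 1)/2.
Hence E[X] = Σ_{i=1}^{33} (33 − i)/33 = 16 ≈ 16.0000.

E[X] = 16 = 16.0000.


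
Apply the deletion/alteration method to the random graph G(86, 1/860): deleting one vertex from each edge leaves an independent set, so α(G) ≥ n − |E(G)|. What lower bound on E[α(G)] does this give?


E[|E(G)|] = C(86, 2)·p = 3655 · (1/860) = 17/4.
E[α(G)] ≥ n − E[|E(G)|] = 86 − 17/4 = 327/4.
Numerically: ≈ 81.750.
(This is only a lower bound; the true E[α(G)] may be larger.)

E[α(G)] ≥ 327/4 ≈ 81.750.


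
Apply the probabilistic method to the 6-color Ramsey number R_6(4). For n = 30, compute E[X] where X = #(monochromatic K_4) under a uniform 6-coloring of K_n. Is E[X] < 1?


E[X] = C(30, 4) · 6^{1 − 6} = 27405 · 6^{−5} = 27405/7776.
As a reduced fraction: E[X] = 1015/288 ≈ 3.524.
Is E[X] < 1? NO.
Since E[X] ≥ 1, the first-moment bound is inconclusive at n = 30; it does NOT by itself certify R_6(4) > 30.

E[X] = 1015/288 ≈ 3.524; E[X] ≥ 1; first-moment method inconclusive here.


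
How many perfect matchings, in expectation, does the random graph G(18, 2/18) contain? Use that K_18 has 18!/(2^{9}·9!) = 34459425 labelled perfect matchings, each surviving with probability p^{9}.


K_18 has 18!/(2^{9}·9!) = 34459425 labelled perfect matchings.
For each such perfect matching H, let X_H = 1 if all 9 edges of H are present in G. Then P[X_H = 1] = p^{9} = (1/9)^{9} = 1/387420489.
Summing the indicators: E[X] = Σ_H E[X_H] = 34459425 · p^{9} = 34459425 · 1/387420489 = 425425/4782969.
Numerically: E[X] ≈ 0.088946.

E[X] = 34459425 · (1/9)^{9} = 425425/4782969 ≈ 0.088946.


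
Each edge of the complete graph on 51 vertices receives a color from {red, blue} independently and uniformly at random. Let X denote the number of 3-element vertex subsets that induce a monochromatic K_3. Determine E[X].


Let X = Σ_S X_S over the C(51, 3) = 20825 subsets S of size 3, where X_S = 1 if the K_3 on S is monochromatic.
For a fixed S, the K_3 on S has C(3, 2) = 3 edges. P[all 3 edges red] = (1/2)^3, and likewise for blue, so P[monochromatic] = 2·(1/2)^3 = 2^{1 − 3} = 1/4.
Summing: E[X] = C(51, 3) · 2^{1 − 3} = 20825 · 1/4 = 20825/4.
Numerically: E[X] ≈ 5206.250000.

E[X] = C(51,3)·2^(1−C(3,2)) = 20825/4 ≈ 5206.250000.


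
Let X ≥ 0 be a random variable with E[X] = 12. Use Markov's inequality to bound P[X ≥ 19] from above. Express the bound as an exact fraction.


μ = E[X] = 12, a = 19.
Markov: P[X ≥ 19] ≤ μ/a = (12)/19 = 12/19.
Numerically: ≈ 0.6316.
(Since a = 19 > μ = 12.0000, the bound 12/19 is < 1 and informative.)

P[X ≥ 19] ≤ 12/19 ≈ 0.6316.


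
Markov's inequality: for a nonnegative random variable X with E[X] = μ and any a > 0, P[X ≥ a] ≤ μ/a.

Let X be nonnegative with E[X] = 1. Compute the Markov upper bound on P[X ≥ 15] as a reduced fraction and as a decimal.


μ = E[X] = 1, a = 15.
Markov: P[X ≥ 15] ≤ μ/a = (1)/15 = 1/15.
Numerically: ≈ 0.067.
(Since a = 15 > μ = 1.000, the bound 1/15 is < 1 and informative.)

P[X ≥ 15] ≤ 1/15 ≈ 0.067.


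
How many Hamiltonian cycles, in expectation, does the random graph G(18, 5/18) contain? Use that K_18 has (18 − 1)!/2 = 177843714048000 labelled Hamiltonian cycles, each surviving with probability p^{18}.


K_18 has (18 − 1)!/2 = 177843714048000 labelled Hamiltonian cycles.
For each such Hamiltonian cycle H, let X_H = 1 if all 18 edges of H are present in G. Then P[X_H = 1] = p^{18} = (5/18)^{18} = 3814697265625/39346408075296537575424.
By linearity of expectation: E[X] = Σ_H E[X_H] = 177843714048000 · p^{18} = 177843714048000 · 3814697265625/39346408075296537575424 = 56800365447998046875/3294258113514384.
Numerically: E[X] ≈ 1.72e+04.

E[X] = 177843714048000 · (5/18)^{18} = 56800365447998046875/3294258113514384 ≈ 1.72e+04.


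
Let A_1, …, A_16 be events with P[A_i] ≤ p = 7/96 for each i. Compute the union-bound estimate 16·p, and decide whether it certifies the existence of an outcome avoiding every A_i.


Union bound: P[∪_{i=1}^{16} A_i] ≤ Σ_i P[A_i] ≤ 16·p = 16·(7/96) = 7/6.
Numerically: 7/6 ≈ 1.167.
Is 7/6 < 1? NO.
Since the bound 7/6 is ≥ 1, the union bound is uninformative here; it does NOT by itself certify existence.

16·p = 7/6 ≈ 1.167; existence NOT certified by the union bound.


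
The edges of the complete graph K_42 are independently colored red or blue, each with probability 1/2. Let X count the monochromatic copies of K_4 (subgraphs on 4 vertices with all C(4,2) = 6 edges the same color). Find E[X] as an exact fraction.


Let X = Σ_S X_S over the C(42, 4) = 111930 subsets S of size 4, where X_S = 1 if the K_4 on S is monochromatic.
For a fixed S, the K_4 on S has C(4, 2) = 6 edges. P[all 6 edges red] = (1/2)^6, and likewise for blue, so P[monochromatic] = 2·(1/2)^6 = 2^{1 − 6} = 1/32.
By linearity: E[X] = C(42, 4) · 2^{1 − 6} = 111930 · 1/32 = 55965/16.
Numerically: E[X] ≈ 3497.812.

E[X] = C(42,4)·2^(1−C(4,2)) = 55965/16 ≈ 3497.812.


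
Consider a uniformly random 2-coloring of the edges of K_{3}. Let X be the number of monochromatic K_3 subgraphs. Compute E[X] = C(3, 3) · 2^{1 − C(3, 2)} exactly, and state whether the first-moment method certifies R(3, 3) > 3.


E[X] = C(3, 3) · 2^{1 − 3} = 1 · 2^{−2} = 1/4.
As a reduced fraction: E[X] = 1/4 ≈ 0.250.
Is E[X] < 1? YES.
Since E[X] < 1, there exists a 2-coloring of K_{3} with no monochromatic K_3; hence R(3, 3) > 3.

E[X] = 1/4 ≈ 0.250; E[X] < 1, so R(3, 3) > 3.


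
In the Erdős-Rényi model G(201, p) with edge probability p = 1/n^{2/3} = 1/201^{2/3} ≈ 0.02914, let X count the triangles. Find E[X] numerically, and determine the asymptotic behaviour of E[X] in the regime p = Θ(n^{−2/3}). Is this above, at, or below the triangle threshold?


Number of potential triangles: C(201, 3) = 1333300.
Each occurs with probability p³ ≈ (0.02914)³ ≈ 2.475186e-05.
By linearity: E[X] = C(201, 3)·p³ ≈ 1333300 · 2.475186e-05 ≈ 33.0017.
Since α = 2/3 < 1, p = c/n^{2/3} ≫ 1/n is above the triangle threshold p ~ 1/n. Asymptotically E[X] ~ (c³/6)·n^{3(1−α)} = (1³/6)·n^{1} → ∞; triangles are abundant w.h.p.

E[X] ≈ 33.0017; in regime p = Θ(1/n^{2/3}) E[X] diverges (above the triangle threshold p ~ 1/n).


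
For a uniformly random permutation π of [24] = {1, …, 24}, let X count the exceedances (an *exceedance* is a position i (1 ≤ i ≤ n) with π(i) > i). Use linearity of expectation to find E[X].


Write X = Σ_{i=1}^{24} X_i, where X_i = 1_{π(i) > i}.
For each fixed i, π(i) is uniform over {1, …, 24} (marginal of a uniform permutation), so P[π(i) > i] = (n − i)/n. Summing: Σ_{i=1}^{24} (n − i)/n = (0 + 1 + … + 23)/24 = 24(24 − 1)/(2·24) = (24 − 1)/2.
Hence E[X] = Σ_{i=1}^{24} (24 − i)/24 = 23/2 ≈ 11.50000.

E[X] = 23/2 = 11.50000.


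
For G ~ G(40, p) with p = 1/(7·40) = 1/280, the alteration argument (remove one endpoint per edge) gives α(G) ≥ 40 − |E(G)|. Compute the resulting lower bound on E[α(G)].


E[|E(G)|] = C(40, 2)·p = 780 · (1/280) = 39/14.
E[α(G)] ≥ n − E[|E(G)|] = 40 − 39/14 = 521/14.
Numerically: ≈ 37.2143.
(This is only a lower bound; the true E[α(G)] may be larger.)

E[α(G)] ≥ 521/14 ≈ 37.2143.


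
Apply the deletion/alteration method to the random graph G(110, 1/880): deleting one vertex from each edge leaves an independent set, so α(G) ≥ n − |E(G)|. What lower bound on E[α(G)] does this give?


E[|E(G)|] = C(110, 2)·p = 5995 · (1/880) = 109/16.
E[α(G)] ≥ n − E[|E(G)|] = 110 − 109/16 = 1651/16.
Numerically: ≈ 103.187500.
(This is only a lower bound; the true E[α(G)] may be larger.)

E[α(G)] ≥ 1651/16 ≈ 103.187500.


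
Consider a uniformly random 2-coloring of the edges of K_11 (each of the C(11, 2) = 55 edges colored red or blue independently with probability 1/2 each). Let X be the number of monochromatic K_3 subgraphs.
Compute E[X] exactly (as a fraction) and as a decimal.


Let X = Σ_S X_S over the C(11, 3) = 165 subsets S of size 3, where X_S = 1 if the K_3 on S is monochromatic.
For a fixed S, the K_3 on S has C(3, 2) = 3 edges. P[all 3 edges red] = (1/2)^3, and likewise for blue, so P[monochromatic] = 2·(1/2)^3 = 2^{1 − 3} = 1/4.
Summing: E[X] = C(11, 3) · 2^{1 − 3} = 165 · 1/4 = 165/4.
Numerically: E[X] ≈ 41.250000.

E[X] = C(11,3)·2^(1−C(3,2)) = 165/4 ≈ 41.250000.


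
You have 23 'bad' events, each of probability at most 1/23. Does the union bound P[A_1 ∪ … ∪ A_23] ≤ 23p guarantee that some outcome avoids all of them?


Union bound: P[∪_{i=1}^{23} A_i] ≤ Σ_i P[A_i] ≤ 23·p = 23·(1/23) = 1.
Numerically: 1 ≈ 1.0000000.
Is 1 < 1? NO.
Since the bound 1 is ≥ 1, the union bound is uninformative here; it does NOT by itself certify existence.

23·p = 1 ≈ 1.0000000; existence NOT certified by the union bound.


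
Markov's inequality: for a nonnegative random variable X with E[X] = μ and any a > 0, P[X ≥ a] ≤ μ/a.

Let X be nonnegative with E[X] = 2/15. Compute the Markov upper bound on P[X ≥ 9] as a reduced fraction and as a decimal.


μ = E[X] = 2/15, a = 9.
Markov: P[X ≥ 9] ≤ μ/a = (2/15)/9 = 2/135.
Numerically: ≈ 0.01481.
(Since a = 9 > μ = 0.13333, the bound 2/135 is < 1 and informative.)

P[X ≥ 9] ≤ 2/135 ≈ 0.01481.


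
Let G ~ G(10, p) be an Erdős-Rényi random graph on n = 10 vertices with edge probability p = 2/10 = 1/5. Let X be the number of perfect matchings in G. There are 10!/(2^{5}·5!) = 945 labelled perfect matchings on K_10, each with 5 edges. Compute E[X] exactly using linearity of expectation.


K_10 has 10!/(2^{5}·5!) = 945 labelled perfect matchings.
For each such perfect matching H, let X_H = 1 if all 5 edges of H are present in G. Then P[X_H = 1] = p^{5} = (1/5)^{5} = 1/3125.
By linearity of expectation: E[X] = Σ_H E[X_H] = 945 · p^{5} = 945 · 1/3125 = 189/625.
Numerically: E[X] ≈ 0.302.

E[X] = 945 · (1/5)^{5} = 189/625 ≈ 0.302.


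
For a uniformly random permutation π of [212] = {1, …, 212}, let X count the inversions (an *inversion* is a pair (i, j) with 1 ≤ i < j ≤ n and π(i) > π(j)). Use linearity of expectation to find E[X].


Write X = Σ X_I over the C(212, 2) = 22366 pairs i < j, with X_I the indicator of one inversion.
There are 22366 indicators.
For each fixed pair i < j, the values π(i) and π(j) are two distinct elements of {1, …, 212} in uniformly random order; by symmetry P[π(i) > π(j)] = 1/2.
By linearity: E[X] = 22366 · (1/2) = C(212, 2) · (1/2) = 22366/2 = 11183 ≈ 11183.000000.

E[X] = 11183 = 11183.000000.


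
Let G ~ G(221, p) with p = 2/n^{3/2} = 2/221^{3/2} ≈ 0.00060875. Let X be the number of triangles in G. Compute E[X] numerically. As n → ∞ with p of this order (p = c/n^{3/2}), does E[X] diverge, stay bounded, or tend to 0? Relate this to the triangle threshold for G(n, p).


Number of potential triangles: C(221, 3) = 1774630.
Each occurs with probability p³ ≈ (0.00060875)³ ≈ 2.2559255e-10.
By linearity: E[X] = C(221, 3)·p³ ≈ 1774630 · 2.2559255e-10 ≈ 0.00040.
Since α = 3/2 > 1, p = c/n^{3/2} = o(1/n) is below the triangle threshold p ~ 1/n. Asymptotically E[X] ~ (c³/6)·n^{3(1−α)} = (2³/6)·n^{-1.5} → 0, so by Markov's inequality G has no triangles w.h.p.

E[X] ≈ 0.00040; in regime p = Θ(1/n^{3/2}) E[X] tends to 0 (below the triangle threshold p ~ 1/n).


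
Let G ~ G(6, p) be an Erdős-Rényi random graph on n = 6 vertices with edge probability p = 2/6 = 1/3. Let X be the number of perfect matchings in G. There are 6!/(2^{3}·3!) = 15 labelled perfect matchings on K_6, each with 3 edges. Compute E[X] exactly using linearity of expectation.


K_6 has 6!/(2^{3}·3!) = 15 labelled perfect matchings.
For each such perfect matching H, let X_H = 1 if all 3 edges of H are present in G. Then P[X_H = 1] = p^{3} = (1/3)^{3} = 1/27.
Summing the indicators: E[X] = Σ_H E[X_H] = 15 · p^{3} = 15 · 1/27 = 5/9.
Numerically: E[X] ≈ 0.5556.

E[X] = 15 · (1/3)^{3} = 5/9 ≈ 0.5556.


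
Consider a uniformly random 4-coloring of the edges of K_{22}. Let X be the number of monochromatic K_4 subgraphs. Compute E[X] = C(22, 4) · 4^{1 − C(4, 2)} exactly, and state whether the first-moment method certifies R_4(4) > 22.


E[X] = C(22, 4) · 4^{1 − 6} = 7315 · 4^{−5} = 7315/1024.
As a reduced fraction: E[X] = 7315/1024 ≈ 7.1436.
Is E[X] < 1? NO.
Since E[X] ≥ 1, the first-moment bound is inconclusive at n = 22; it does NOT by itself certify R_4(4) > 22.

E[X] = 7315/1024 ≈ 7.1436; E[X] ≥ 1; first-moment method inconclusive here.


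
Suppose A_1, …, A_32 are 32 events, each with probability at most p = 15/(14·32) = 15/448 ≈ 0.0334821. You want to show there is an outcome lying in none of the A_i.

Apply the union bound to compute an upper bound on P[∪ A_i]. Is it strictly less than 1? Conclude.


Union bound: P[∪_{i=1}^{32} A_i] ≤ Σ_i P[A_i] ≤ 32·p = 32·(15/448) = 15/14.
Numerically: 15/14 ≈ 1.0714286.
Is 15/14 < 1? NO.
Since the bound 15/14 is ≥ 1, the union bound is uninformative here; it does NOT by itself certify existence.

32·p = 15/14 ≈ 1.0714286; existence NOT certified by the union bound.


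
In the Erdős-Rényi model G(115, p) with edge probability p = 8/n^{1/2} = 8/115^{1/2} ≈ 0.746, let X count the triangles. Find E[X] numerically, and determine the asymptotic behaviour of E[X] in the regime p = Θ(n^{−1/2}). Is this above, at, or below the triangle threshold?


Number of potential triangles: C(115, 3) = 246905.
Each occurs with probability p³ ≈ (0.746)³ ≈ 4.1516736e-01.
By linearity: E[X] = C(115, 3)·p³ ≈ 246905 · 4.1516736e-01 ≈ 102506.89655.
Since α = 1/2 < 1, p = c/n^{1/2} ≫ 1/n is above the triangle threshold p ~ 1/n. Asymptotically E[X] ~ (c³/6)·n^{3(1−α)} = (8³/6)·n^{1.5} → ∞; triangles are abundant w.h.p.

E[X] ≈ 102506.89655; in regime p = Θ(1/n^{1/2}) E[X] diverges (above the triangle threshold p ~ 1/n).


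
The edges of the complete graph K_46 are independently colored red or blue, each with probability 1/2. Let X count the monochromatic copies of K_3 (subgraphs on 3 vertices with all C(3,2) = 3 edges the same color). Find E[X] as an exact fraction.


Let X = Σ_S X_S over the C(46, 3) = 15180 subsets S of size 3, where X_S = 1 if the K_3 on S is monochromatic.
For a fixed S, the K_3 on S has C(3, 2) = 3 edges. P[all 3 edges red] = (1/2)^3, and likewise for blue, so P[monochromatic] = 2·(1/2)^3 = 2^{1 − 3} = 1/4.
Summing: E[X] = C(46, 3) · 2^{1 − 3} = 15180 · 1/4 = 3795.
Numerically: E[X] ≈ 3795.0000.

E[X] = C(46,3)·2^(1−C(3,2)) = 3795 ≈ 3795.0000.


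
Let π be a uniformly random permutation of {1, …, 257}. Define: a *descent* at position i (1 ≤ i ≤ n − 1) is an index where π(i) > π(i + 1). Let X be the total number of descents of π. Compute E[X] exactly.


Write X = Σ X_I over i = 1, …, 256, with X_I the indicator of one descent.
There are 256 indicators.
For each fixed i, the pair (π(i), π(i+1)) is a uniformly random ordered pair of distinct values from {1, …, 257}; by symmetry P[π(i) > π(i+1)] = 1/2.
By linearity: E[X] = 256 · (1/2) = (257 − 1) · (1/2) = 128 ≈ 128.000.

E[X] = 128 = 128.000.


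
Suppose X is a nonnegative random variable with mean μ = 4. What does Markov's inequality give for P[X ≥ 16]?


μ = E[X] = 4, a = 16.
Markov: P[X ≥ 16] ≤ μ/a = (4)/16 = 1/4.
Numerically: ≈ 0.2500.
(Since a = 16 > μ = 4.0000, the bound 1/4 is < 1 and informative.)

P[X ≥ 16] ≤ 1/4 ≈ 0.2500.


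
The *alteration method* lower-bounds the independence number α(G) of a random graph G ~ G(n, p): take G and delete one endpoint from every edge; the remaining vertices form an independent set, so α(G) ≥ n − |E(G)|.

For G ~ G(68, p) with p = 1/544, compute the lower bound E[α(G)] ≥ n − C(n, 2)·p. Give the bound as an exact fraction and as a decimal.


E[|E(G)|] = C(68, 2)·p = 2278 · (1/544) = 67/16.
E[α(G)] ≥ n − E[|E(G)|] = 68 − 67/16 = 1021/16.
Numerically: ≈ 63.81250.
(This is only a lower bound; the true E[α(G)] may be larger.)

E[α(G)] ≥ 1021/16 ≈ 63.81250.


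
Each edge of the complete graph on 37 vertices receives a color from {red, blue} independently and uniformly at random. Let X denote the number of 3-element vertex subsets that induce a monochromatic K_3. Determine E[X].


Let X = Σ_S X_S over the C(37, 3) = 7770 subsets S of size 3, where X_S = 1 if the K_3 on S is monochromatic.
For a fixed S, the K_3 on S has C(3, 2) = 3 edges. P[all 3 edges red] = (1/2)^3, and likewise for blue, so P[monochromatic] = 2·(1/2)^3 = 2^{1 − 3} = 1/4.
By linearity of expectation: E[X] = C(37, 3) · 2^{1 − 3} = 7770 · 1/4 = 3885/2.
Numerically: E[X] ≈ 1942.50000.

E[X] = C(37,3)·2^(1−C(3,2)) = 3885/2 ≈ 1942.50000.


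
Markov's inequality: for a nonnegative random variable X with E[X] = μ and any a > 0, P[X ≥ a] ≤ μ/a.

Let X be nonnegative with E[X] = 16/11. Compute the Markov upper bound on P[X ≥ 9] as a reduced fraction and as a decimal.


μ = E[X] = 16/11, a = 9.
Markov: P[X ≥ 9] ≤ μ/a = (16/11)/9 = 16/99.
Numerically: ≈ 0.1616.
(Since a = 9 > μ = 1.4545, the bound 16/99 is < 1 and informative.)

P[X ≥ 9] ≤ 16/99 ≈ 0.1616.


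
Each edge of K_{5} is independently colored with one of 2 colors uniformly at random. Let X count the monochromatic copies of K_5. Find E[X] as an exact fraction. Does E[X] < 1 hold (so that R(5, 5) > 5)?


E[X] = C(5, 5) · 2^{1 − 10} = 1 · 2^{−9} = 1/512.
As a reduced fraction: E[X] = 1/512 ≈ 0.0020.
Is E[X] < 1? YES.
Since E[X] < 1, there exists a 2-coloring of K_{5} with no monochromatic K_5; hence R(5, 5) > 5.

E[X] = 1/512 ≈ 0.0020; E[X] < 1, so R(5, 5) > 5.


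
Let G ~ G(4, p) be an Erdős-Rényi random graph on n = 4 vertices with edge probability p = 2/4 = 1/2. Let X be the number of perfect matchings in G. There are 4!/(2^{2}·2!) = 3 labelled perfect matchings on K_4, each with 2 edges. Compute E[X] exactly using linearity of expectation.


K_4 has 4!/(2^{2}·2!) = 3 labelled perfect matchings.
For each such perfect matching H, let X_H = 1 if all 2 edges of H are present in G. Then P[X_H = 1] = p^{2} = (1/2)^{2} = 1/4.
By linearity of expectation: E[X] = Σ_H E[X_H] = 3 · p^{2} = 3 · 1/4 = 3/4.
Numerically: E[X] ≈ 0.75.

E[X] = 3 · (1/2)^{2} = 3/4 ≈ 0.75.


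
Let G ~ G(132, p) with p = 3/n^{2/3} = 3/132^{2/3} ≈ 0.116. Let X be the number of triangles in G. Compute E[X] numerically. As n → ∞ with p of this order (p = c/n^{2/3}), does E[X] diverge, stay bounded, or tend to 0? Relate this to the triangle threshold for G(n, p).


Number of potential triangles: C(132, 3) = 374660.
Each occurs with probability p³ ≈ (0.116)³ ≈ 1.54959e-03.
By linearity: E[X] = C(132, 3)·p³ ≈ 374660 · 1.54959e-03 ≈ 580.568.
Since α = 2/3 < 1, p = c/n^{2/3} ≫ 1/n is above the triangle threshold p ~ 1/n. Asymptotically E[X] ~ (c³/6)·n^{3(1−α)} = (3³/6)·n^{1} → ∞; triangles are abundant w.h.p.

E[X] ≈ 580.568; in regime p = Θ(1/n^{2/3}) E[X] diverges (above the triangle threshold p ~ 1/n).


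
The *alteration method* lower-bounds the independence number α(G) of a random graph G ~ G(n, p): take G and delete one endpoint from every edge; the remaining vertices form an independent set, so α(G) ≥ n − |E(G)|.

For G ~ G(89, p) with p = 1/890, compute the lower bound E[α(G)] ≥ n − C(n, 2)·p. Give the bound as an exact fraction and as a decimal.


E[|E(G)|] = C(89, 2)·p = 3916 · (1/890) = 22/5.
E[α(G)] ≥ n − E[|E(G)|] = 89 − 22/5 = 423/5.
Numerically: ≈ 84.6000.
(This is only a lower bound; the true E[α(G)] may be larger.)

E[α(G)] ≥ 423/5 ≈ 84.6000.


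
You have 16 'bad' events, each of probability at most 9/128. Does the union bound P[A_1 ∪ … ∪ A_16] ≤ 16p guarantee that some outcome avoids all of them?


Union bound: P[∪_{i=1}^{16} A_i] ≤ Σ_i P[A_i] ≤ 16·p = 16·(9/128) = 9/8.
Numerically: 9/8 ≈ 1.12500.
Is 9/8 < 1? NO.
Since the bound 9/8 is ≥ 1, the union bound is uninformative here; it does NOT by itself certify existence.

16·p = 9/8 ≈ 1.12500; existence NOT certified by the union bound.


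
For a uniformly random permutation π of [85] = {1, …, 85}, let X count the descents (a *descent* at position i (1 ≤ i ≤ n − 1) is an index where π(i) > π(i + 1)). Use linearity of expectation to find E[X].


Write X = Σ X_I over i = 1, …, 84, with X_I the indicator of one descent.
There are 84 indicators.
For each fixed i, the pair (π(i), π(i+1)) is a uniformly random ordered pair of distinct values from {1, …, 85}; by symmetry P[π(i) > π(i+1)] = 1/2.
By linearity: E[X] = 84 · (1/2) = (85 − 1) · (1/2) = 42 ≈ 42.0000.

E[X] = 42 = 42.0000.


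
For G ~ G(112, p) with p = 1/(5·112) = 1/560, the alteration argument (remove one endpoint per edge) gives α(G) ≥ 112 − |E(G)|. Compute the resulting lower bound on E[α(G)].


E[|E(G)|] = C(112, 2)·p = 6216 · (1/560) = 111/10.
E[α(G)] ≥ n − E[|E(G)|] = 112 − 111/10 = 1009/10.
Numerically: ≈ 100.900000.
(This is only a lower bound; the true E[α(G)] may be larger.)

E[α(G)] ≥ 1009/10 ≈ 100.900000.


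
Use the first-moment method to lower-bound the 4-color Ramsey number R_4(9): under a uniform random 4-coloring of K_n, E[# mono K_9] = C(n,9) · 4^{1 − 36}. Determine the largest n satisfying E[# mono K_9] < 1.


We need C(n, 9) · 4^{1 − 36} < 1, i.e. C(n, 9) < 4^{36 − 1} = 1180591620717411303424.
Check values of n near the boundary:
  n = 910: C(910, 9) = 1133378248346922788210; 1133378248346922788210 < 1180591620717411303424? YES
  n = 911: C(911, 9) = 1144686900492291197405; 1144686900492291197405 < 1180591620717411303424? YES
  n = 912: C(912, 9) = 1156095740032081475120; 1156095740032081475120 < 1180591620717411303424? YES
  n = 913: C(913, 9) = 1167605542753639808390; 1167605542753639808390 < 1180591620717411303424? YES
  n = 914: C(914, 9) = 1179217089587653905932; 1179217089587653905932 < 1180591620717411303424? YES
  n = 915: C(915, 9) = 1190931166636537885130; 1190931166636537885130 < 1180591620717411303424? NO
The largest n with C(n, 9) < 1180591620717411303424 is n = 914 (where E[X] = 294804272396913476483/295147905179352825856 ≈ 0.998836). Hence R_4(9) > 914, i.e. R_4(9) ≥ 915.

Largest n = 914; hence R_4(9) > 914.


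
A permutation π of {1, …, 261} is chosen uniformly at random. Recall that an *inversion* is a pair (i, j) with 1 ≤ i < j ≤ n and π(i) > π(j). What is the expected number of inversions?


Write X = Σ X_I over the C(261, 2) = 33930 pairs i < j, with X_I the indicator of one inversion.
There are 33930 indicators.
For each fixed pair i < j, the values π(i) and π(j) are two distinct elements of {1, …, 261} in uniformly random order; by symmetry P[π(i) > π(j)] = 1/2.
By linearity: E[X] = 33930 · (1/2) = C(261, 2) · (1/2) = 33930/2 = 16965 ≈ 16965.00000.

E[X] = 16965 = 16965.00000.


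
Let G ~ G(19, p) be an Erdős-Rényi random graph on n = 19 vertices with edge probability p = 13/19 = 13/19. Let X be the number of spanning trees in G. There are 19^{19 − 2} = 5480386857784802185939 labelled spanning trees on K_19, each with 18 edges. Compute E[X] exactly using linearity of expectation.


K_19 has 19^{19 − 2} = 5480386857784802185939 labelled spanning trees.
For each such spanning tree H, let X_H = 1 if all 18 edges of H are present in G. Then P[X_H = 1] = p^{18} = (13/19)^{18} = 112455406951957393129/104127350297911241532841.
By linearity: E[X] = Σ_H E[X_H] = 5480386857784802185939 · p^{18} = 5480386857784802185939 · 112455406951957393129/104127350297911241532841 = 112455406951957393129/19.
Numerically: E[X] ≈ 5.91871e+18.

E[X] = 5480386857784802185939 · (13/19)^{18} = 112455406951957393129/19 ≈ 5.91871e+18.


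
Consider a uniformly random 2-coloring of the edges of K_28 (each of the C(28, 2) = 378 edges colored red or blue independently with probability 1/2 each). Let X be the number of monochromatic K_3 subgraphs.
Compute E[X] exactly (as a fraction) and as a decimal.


Let X = Σ_S X_S over the C(28, 3) = 3276 subsets S of size 3, where X_S = 1 if the K_3 on S is monochromatic.
For a fixed S, the K_3 on S has C(3, 2) = 3 edges. P[all 3 edges red] = (1/2)^3, and likewise for blue, so P[monochromatic] = 2·(1/2)^3 = 2^{1 − 3} = 1/4.
By linearity of expectation: E[X] = C(28, 3) · 2^{1 − 3} = 3276 · 1/4 = 819.
Numerically: E[X] ≈ 819.00000.

E[X] = C(28,3)·2^(1−C(3,2)) = 819 ≈ 819.00000.


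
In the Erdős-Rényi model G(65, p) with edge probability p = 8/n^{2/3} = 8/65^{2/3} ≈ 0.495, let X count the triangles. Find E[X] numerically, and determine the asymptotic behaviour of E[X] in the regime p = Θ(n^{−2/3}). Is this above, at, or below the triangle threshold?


Number of potential triangles: C(65, 3) = 43680.
Each occurs with probability p³ ≈ (0.495)³ ≈ 1.21183e-01.
By linearity: E[X] = C(65, 3)·p³ ≈ 43680 · 1.21183e-01 ≈ 5293.292.
Since α = 2/3 < 1, p = c/n^{2/3} ≫ 1/n is above the triangle threshold p ~ 1/n. Asymptotically E[X] ~ (c³/6)·n^{3(1−α)} = (8³/6)·n^{1} → ∞; triangles are abundant w.h.p.

E[X] ≈ 5293.292; in regime p = Θ(1/n^{2/3}) E[X] diverges (above the triangle threshold p ~ 1/n).


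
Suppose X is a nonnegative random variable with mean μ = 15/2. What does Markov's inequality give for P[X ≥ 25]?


μ = E[X] = 15/2, a = 25.
Markov: P[X ≥ 25] ≤ μ/a = (15/2)/25 = 3/10.
Numerically: ≈ 0.30000.
(Since a = 25 > μ = 7.50000, the bound 3/10 is < 1 and informative.)

P[X ≥ 25] ≤ 3/10 ≈ 0.30000.


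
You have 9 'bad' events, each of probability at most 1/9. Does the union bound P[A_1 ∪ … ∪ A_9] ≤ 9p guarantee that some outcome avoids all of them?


Union bound: P[∪_{i=1}^{9} A_i] ≤ Σ_i P[A_i] ≤ 9·p = 9·(1/9) = 1.
Numerically: 1 ≈ 1.000.
Is 1 < 1? NO.
Since the bound 1 is ≥ 1, the union bound is uninformative here; it does NOT by itself certify existence.

9·p = 1 ≈ 1.000; existence NOT certified by the union bound.


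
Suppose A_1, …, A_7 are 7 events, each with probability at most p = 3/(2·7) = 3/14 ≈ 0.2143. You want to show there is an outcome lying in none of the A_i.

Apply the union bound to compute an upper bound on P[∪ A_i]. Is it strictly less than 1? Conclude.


Union bound: P[∪_{i=1}^{7} A_i] ≤ Σ_i P[A_i] ≤ 7·p = 7·(3/14) = 3/2.
Numerically: 3/2 ≈ 1.5000.
Is 3/2 < 1? NO.
Since the bound 3/2 is ≥ 1, the union bound is uninformative here; it does NOT by itself certify existence.

7·p = 3/2 ≈ 1.5000; existence NOT certified by the union bound.


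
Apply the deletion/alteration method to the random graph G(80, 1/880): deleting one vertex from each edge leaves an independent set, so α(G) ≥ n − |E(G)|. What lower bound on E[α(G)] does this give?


E[|E(G)|] = C(80, 2)·p = 3160 · (1/880) = 79/22.
E[α(G)] ≥ n − E[|E(G)|] = 80 − 79/22 = 1681/22.
Numerically: ≈ 76.40909.
(This is only a lower bound; the true E[α(G)] may be larger.)

E[α(G)] ≥ 1681/22 ≈ 76.40909.


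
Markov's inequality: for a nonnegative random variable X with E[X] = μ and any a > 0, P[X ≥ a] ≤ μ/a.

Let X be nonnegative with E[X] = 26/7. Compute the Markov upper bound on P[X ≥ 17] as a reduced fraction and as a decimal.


μ = E[X] = 26/7, a = 17.
Markov: P[X ≥ 17] ≤ μ/a = (26/7)/17 = 26/119.
Numerically: ≈ 0.218.
(Since a = 17 > μ = 3.714, the bound 26/119 is < 1 and informative.)

P[X ≥ 17] ≤ 26/119 ≈ 0.218.


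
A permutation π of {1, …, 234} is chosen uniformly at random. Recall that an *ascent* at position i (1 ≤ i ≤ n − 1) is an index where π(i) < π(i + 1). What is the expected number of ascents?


Write X = Σ X_I over i = 1, …, 233, with X_I the indicator of one ascent.
There are 233 indicators.
For each fixed i, the pair (π(i), π(i+1)) is a uniformly random ordered pair of distinct values from {1, …, 234}; by symmetry P[π(i) < π(i+1)] = 1/2.
By linearity: E[X] = 233 · (1/2) = (234 − 1) · (1/2) = 233/2 ≈ 116.50000.

E[X] = 233/2 = 116.50000.


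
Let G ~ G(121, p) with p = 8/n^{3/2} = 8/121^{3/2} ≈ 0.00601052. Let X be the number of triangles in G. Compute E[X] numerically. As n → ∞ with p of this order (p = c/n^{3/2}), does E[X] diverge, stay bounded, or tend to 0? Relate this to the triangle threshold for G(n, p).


Number of potential triangles: C(121, 3) = 287980.
Each occurs with probability p³ ≈ (0.00601052)³ ≈ 2.17137981e-07.
By linearity: E[X] = C(121, 3)·p³ ≈ 287980 · 2.17137981e-07 ≈ 0.062531.
Since α = 3/2 > 1, p = c/n^{3/2} = o(1/n) is below the triangle threshold p ~ 1/n. Asymptotically E[X] ~ (c³/6)·n^{3(1−α)} = (8³/6)·n^{-1.5} → 0, so by Markov's inequality G has no triangles w.h.p.

E[X] ≈ 0.062531; in regime p = Θ(1/n^{3/2}) E[X] tends to 0 (below the triangle threshold p ~ 1/n).


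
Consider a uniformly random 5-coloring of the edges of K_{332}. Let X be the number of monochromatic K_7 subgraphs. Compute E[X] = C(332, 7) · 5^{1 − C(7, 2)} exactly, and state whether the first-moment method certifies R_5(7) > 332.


E[X] = C(332, 7) · 5^{1 − 21} = 82772214646616 · 5^{−20} = 82772214646616/95367431640625.
As a reduced fraction: E[X] = 82772214646616/95367431640625 ≈ 0.86793.
Is E[X] < 1? YES.
Since E[X] < 1, there exists a 5-coloring of K_{332} with no monochromatic K_7; hence R_5(7) > 332.

E[X] = 82772214646616/95367431640625 ≈ 0.86793; E[X] < 1, so R_5(7) > 332.


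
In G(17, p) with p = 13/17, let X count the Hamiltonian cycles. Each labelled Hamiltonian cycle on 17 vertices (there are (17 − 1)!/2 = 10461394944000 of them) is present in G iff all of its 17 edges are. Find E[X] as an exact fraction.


K_17 has (17 − 1)!/2 = 10461394944000 labelled Hamiltonian cycles.
For each such Hamiltonian cycle H, let X_H = 1 if all 17 edges of H are present in G. Then P[X_H = 1] = p^{17} = (13/17)^{17} = 8650415919381337933/827240261886336764177.
By linearity of expectation: E[X] = Σ_H E[X_H] = 10461394944000 · p^{17} = 10461394944000 · 8650415919381337933/827240261886336764177 = 90495417362513040260241610752000/827240261886336764177.
Numerically: E[X] ≈ 1.0939e+11.

E[X] = 10461394944000 · (13/17)^{17} = 90495417362513040260241610752000/827240261886336764177 ≈ 1.0939e+11.


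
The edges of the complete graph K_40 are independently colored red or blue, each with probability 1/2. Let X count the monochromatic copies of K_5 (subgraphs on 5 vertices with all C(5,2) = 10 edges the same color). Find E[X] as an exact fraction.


Let X = Σ_S X_S over the C(40, 5) = 658008 subsets S of size 5, where X_S = 1 if the K_5 on S is monochromatic.
For a fixed S, the K_5 on S has C(5, 2) = 10 edges. P[all 10 edges red] = (1/2)^10, and likewise for blue, so P[monochromatic] = 2·(1/2)^10 = 2^{1 − 10} = 1/512.
By linearity of expectation: E[X] = C(40, 5) · 2^{1 − 10} = 658008 · 1/512 = 82251/64.
Numerically: E[X] ≈ 1285.171875.

E[X] = C(40,5)·2^(1−C(5,2)) = 82251/64 ≈ 1285.171875.


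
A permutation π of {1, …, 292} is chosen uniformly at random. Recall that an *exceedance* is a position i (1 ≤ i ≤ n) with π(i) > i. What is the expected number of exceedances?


Write X = Σ_{i=1}^{292} X_i, where X_i = 1_{π(i) > i}.
For each fixed i, π(i) is uniform over {1, …, 292} (marginal of a uniform permutation), so P[π(i) > i] = (n − i)/n. Summing: Σ_{i=1}^{292} (n − i)/n = (0 + 1 + … + 291)/292 = 292(292 − 1)/(2·292) = (292 − 1)/2.
Hence E[X] = Σ_{i=1}^{292} (292 − i)/292 = 291/2 ≈ 145.5000.

E[X] = 291/2 = 145.5000.


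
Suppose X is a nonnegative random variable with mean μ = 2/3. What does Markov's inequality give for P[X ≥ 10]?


μ = E[X] = 2/3, a = 10.
Markov: P[X ≥ 10] ≤ μ/a = (2/3)/10 = 1/15.
Numerically: ≈ 0.0667.
(Since a = 10 > μ = 0.6667, the bound 1/15 is < 1 and informative.)

P[X ≥ 10] ≤ 1/15 ≈ 0.0667.


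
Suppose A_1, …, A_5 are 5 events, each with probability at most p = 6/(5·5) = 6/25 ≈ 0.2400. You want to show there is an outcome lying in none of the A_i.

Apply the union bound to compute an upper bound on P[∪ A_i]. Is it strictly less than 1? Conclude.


Union bound: P[∪_{i=1}^{5} A_i] ≤ Σ_i P[A_i] ≤ 5·p = 5·(6/25) = 6/5.
Numerically: 6/5 ≈ 1.2000.
Is 6/5 < 1? NO.
Since the bound 6/5 is ≥ 1, the union bound is uninformative here; it does NOT by itself certify existence.

5·p = 6/5 ≈ 1.2000; existence NOT certified by the union bound.


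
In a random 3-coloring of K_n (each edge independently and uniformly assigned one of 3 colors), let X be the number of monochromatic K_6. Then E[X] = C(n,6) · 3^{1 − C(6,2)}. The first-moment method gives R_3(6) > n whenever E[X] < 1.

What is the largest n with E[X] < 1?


We need C(n, 6) · 3^{1 − 15} < 1, i.e. C(n, 6) < 3^{15 − 1} = 4782969.
Check values of n near the boundary:
  n = 38: C(38, 6) = 2760681; 2760681 < 4782969? YES
  n = 39: C(39, 6) = 3262623; 3262623 < 4782969? YES
  n = 40: C(40, 6) = 3838380; 3838380 < 4782969? YES
  n = 41: C(41, 6) = 4496388; 4496388 < 4782969? YES
  n = 42: C(42, 6) = 5245786; 5245786 < 4782969? NO
  n = 43: C(43, 6) = 6096454; 6096454 < 4782969? NO
  n = 44: C(44, 6) = 7059052; 7059052 < 4782969? NO
The largest n with C(n, 6) < 4782969 is n = 41 (where E[X] = 1498796/1594323 ≈ 0.940083). Hence R_3(6) > 41, i.e. R_3(6) ≥ 42.

Largest n = 41; hence R_3(6) > 41.


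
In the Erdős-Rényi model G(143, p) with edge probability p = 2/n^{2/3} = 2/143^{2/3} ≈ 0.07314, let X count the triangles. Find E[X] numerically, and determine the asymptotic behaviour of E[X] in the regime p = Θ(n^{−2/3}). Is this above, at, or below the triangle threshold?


Number of potential triangles: C(143, 3) = 477191.
Each occurs with probability p³ ≈ (0.07314)³ ≈ 3.912172e-04.
By linearity: E[X] = C(143, 3)·p³ ≈ 477191 · 3.912172e-04 ≈ 186.6853.
Since α = 2/3 < 1, p = c/n^{2/3} ≫ 1/n is above the triangle threshold p ~ 1/n. Asymptotically E[X] ~ (c³/6)·n^{3(1−α)} = (2³/6)·n^{1} → ∞; triangles are abundant w.h.p.

E[X] ≈ 186.6853; in regime p = Θ(1/n^{2/3}) E[X] diverges (above the triangle threshold p ~ 1/n).


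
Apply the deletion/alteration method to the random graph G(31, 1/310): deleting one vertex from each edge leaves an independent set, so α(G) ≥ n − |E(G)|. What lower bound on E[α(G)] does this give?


E[|E(G)|] = C(31, 2)·p = 465 · (1/310) = 3/2.
E[α(G)] ≥ n − E[|E(G)|] = 31 − 3/2 = 59/2.
Numerically: ≈ 29.50000.
(This is only a lower bound; the true E[α(G)] may be larger.)

E[α(G)] ≥ 59/2 ≈ 29.50000.


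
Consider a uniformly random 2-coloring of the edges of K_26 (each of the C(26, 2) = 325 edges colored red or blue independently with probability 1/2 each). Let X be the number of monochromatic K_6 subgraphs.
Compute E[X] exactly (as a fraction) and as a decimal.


Let X = Σ_S X_S over the C(26, 6) = 230230 subsets S of size 6, where X_S = 1 if the K_6 on S is monochromatic.
For a fixed S, the K_6 on S has C(6, 2) = 15 edges. P[all 15 edges red] = (1/2)^15, and likewise for blue, so P[monochromatic] = 2·(1/2)^15 = 2^{1 − 15} = 1/16384.
Summing: E[X] = C(26, 6) · 2^{1 − 15} = 230230 · 1/16384 = 115115/8192.
Numerically: E[X] ≈ 14.052.

E[X] = C(26,6)·2^(1−C(6,2)) = 115115/8192 ≈ 14.052.


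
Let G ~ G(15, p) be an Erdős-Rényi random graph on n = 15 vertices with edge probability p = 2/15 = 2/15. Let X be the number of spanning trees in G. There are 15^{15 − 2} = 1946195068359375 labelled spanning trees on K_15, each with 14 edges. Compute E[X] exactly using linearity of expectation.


K_15 has 15^{15 − 2} = 1946195068359375 labelled spanning trees.
For each such spanning tree H, let X_H = 1 if all 14 edges of H are present in G. Then P[X_H = 1] = p^{14} = (2/15)^{14} = 16384/29192926025390625.
By linearity: E[X] = Σ_H E[X_H] = 1946195068359375 · p^{14} = 1946195068359375 · 16384/29192926025390625 = 16384/15.
Numerically: E[X] ≈ 1092.3.

E[X] = 1946195068359375 · (2/15)^{14} = 16384/15 ≈ 1092.3.


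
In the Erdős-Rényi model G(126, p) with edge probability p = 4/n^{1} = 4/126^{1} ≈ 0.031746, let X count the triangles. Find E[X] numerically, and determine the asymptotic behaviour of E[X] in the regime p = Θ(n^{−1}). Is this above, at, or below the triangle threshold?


Number of potential triangles: C(126, 3) = 325500.
Each occurs with probability p³ ≈ (0.031746)³ ≈ 3.19939851e-05.
By linearity: E[X] = C(126, 3)·p³ ≈ 325500 · 3.19939851e-05 ≈ 10.414042.
Here α = 1, so p = 4/n is exactly at the triangle threshold p ~ 1/n. Asymptotically E[X] → c³/6 = 4³/6 = 32/3 ≈ 10.666667, a bounded constant. In this regime the triangle count is asymptotically Poisson(c³/6).

E[X] ≈ 10.414042; in regime p = Θ(1/n^{1}) E[X] stays bounded (at the triangle threshold p ~ 1/n).
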